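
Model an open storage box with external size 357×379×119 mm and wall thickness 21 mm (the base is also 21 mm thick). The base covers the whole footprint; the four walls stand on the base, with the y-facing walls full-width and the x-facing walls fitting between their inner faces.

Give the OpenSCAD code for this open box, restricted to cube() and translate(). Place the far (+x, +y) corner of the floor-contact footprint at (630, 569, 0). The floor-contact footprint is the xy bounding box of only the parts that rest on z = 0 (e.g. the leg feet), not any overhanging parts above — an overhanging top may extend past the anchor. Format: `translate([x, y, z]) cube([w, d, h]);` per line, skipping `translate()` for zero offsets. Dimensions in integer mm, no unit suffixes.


translate([273, 190, 0]) cube([357, 379, 21]);
translate([273, 190, 21]) cube([357, 21, 98]);
translate([273, 548, 21]) cube([357, 21, 98]);
translate([273, 211, 21]) cube([21, 337, 98]);
translate([609, 211, 21]) cube([21, 337, 98]);


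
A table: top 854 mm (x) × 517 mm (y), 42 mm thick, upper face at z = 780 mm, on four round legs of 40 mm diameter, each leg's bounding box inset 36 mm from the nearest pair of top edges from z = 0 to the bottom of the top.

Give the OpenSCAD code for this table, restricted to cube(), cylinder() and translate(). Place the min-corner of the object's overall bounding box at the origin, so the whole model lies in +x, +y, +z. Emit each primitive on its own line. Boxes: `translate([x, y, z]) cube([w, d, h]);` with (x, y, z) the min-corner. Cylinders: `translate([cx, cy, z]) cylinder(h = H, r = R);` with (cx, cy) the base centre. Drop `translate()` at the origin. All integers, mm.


translate([0, 0, 738]) cube([854, 517, 42]);
translate([56, 56, 0]) cylinder(h = 738, r = 20);
translate([798, 56, 0]) cylinder(h = 738, r = 20);
translate([56, 461, 0]) cylinder(h = 738, r = 20);
translate([798, 461, 0]) cylinder(h = 738, r = 20);


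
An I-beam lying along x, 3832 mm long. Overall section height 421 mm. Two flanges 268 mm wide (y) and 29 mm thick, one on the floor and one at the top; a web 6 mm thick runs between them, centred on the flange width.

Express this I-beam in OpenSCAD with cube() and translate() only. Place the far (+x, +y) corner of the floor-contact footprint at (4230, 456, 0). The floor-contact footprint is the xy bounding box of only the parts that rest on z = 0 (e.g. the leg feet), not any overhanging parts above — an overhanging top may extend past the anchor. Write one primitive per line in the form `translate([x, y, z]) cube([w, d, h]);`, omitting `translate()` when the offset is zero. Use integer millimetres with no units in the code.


translate([398, 188, 0]) cube([3832, 268, 29]);
translate([398, 319, 29]) cube([3832, 6, 363]);
translate([398, 188, 392]) cube([3832, 268, 29]);


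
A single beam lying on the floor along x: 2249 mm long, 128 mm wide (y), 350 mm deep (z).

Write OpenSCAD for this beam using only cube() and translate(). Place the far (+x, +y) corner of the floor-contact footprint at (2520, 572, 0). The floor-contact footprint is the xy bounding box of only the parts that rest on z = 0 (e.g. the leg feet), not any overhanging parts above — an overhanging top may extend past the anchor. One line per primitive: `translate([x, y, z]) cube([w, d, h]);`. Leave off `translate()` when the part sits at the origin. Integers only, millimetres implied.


translate([271, 444, 0]) cube([2249, 128, 350]);


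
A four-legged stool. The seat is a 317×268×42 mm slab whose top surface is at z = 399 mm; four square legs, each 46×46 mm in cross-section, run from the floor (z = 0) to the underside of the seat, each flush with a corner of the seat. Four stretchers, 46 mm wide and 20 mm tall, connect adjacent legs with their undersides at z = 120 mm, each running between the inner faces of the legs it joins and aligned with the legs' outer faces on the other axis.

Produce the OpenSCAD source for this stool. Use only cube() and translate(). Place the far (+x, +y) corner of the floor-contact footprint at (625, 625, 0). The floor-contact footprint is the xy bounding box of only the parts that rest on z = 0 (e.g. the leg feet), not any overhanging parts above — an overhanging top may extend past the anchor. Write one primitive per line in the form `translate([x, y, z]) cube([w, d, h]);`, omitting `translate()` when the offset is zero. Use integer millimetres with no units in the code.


// leg_h = 399 - 42 = 357
// stretcher span = 317 - 2*46 = 225
translate([308, 357, 357]) cube([317, 268, 42]);
translate([308, 357, 0]) cube([46, 46, 357]);
translate([579, 357, 0]) cube([46, 46, 357]);
translate([308, 579, 0]) cube([46, 46, 357]);
translate([579, 579, 0]) cube([46, 46, 357]);
translate([354, 357, 120]) cube([225, 46, 20]);
translate([354, 579, 120]) cube([225, 46, 20]);
translate([308, 403, 120]) cube([46, 176, 20]);
translate([579, 403, 120]) cube([46, 176, 20]);


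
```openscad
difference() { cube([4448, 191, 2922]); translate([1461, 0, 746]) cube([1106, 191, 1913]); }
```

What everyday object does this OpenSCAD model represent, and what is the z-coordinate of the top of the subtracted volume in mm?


A wall with a window opening. The window head height is 2659 mm.

A wall with a rectangular opening subtracted — a window. Sill at z = 746, opening 1913 mm tall, so the head is at 746 + 1913 = 2659 mm.


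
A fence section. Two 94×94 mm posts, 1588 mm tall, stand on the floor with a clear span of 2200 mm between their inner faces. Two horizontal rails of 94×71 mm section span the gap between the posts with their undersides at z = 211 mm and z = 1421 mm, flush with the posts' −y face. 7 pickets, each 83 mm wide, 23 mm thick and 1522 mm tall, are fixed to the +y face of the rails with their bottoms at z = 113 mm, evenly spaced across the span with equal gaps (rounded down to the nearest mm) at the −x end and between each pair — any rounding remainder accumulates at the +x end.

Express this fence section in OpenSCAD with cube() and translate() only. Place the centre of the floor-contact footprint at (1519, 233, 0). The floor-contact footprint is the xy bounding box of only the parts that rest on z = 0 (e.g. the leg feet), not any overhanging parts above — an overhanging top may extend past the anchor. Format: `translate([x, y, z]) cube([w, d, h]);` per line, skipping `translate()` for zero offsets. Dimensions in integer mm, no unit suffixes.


translate([325, 186, 0]) cube([94, 94, 1588]);
translate([2619, 186, 0]) cube([94, 94, 1588]);
translate([419, 186, 211]) cube([2200, 94, 71]);
translate([419, 186, 1421]) cube([2200, 94, 71]);
translate([621, 280, 113]) cube([83, 23, 1522]);
translate([906, 280, 113]) cube([83, 23, 1522]);
translate([1191, 280, 113]) cube([83, 23, 1522]);
translate([1476, 280, 113]) cube([83, 23, 1522]);
translate([1761, 280, 113]) cube([83, 23, 1522]);
translate([2046, 280, 113]) cube([83, 23, 1522]);
translate([2331, 280, 113]) cube([83, 23, 1522]);


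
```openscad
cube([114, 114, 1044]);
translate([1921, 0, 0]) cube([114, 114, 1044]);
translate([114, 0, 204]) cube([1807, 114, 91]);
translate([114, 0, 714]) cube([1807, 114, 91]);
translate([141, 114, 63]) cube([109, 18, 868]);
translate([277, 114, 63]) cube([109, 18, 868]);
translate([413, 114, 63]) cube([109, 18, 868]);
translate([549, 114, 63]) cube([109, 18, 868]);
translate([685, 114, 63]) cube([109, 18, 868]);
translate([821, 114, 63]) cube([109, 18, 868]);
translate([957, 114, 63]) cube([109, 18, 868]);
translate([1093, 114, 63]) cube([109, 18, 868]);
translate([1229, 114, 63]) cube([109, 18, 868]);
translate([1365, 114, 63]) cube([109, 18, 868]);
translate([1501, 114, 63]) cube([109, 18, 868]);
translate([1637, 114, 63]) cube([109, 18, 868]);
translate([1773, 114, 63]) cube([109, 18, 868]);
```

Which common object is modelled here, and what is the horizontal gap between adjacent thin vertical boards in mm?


A fence section. The picket gap is 27 mm.

Two posts, two rails, 13 pickets — a fence section. Span 1807 mm holds 13 pickets of 109 mm with 14 equal gaps: ⌊(1807 − 13·109) / 14⌋ = 27 mm.


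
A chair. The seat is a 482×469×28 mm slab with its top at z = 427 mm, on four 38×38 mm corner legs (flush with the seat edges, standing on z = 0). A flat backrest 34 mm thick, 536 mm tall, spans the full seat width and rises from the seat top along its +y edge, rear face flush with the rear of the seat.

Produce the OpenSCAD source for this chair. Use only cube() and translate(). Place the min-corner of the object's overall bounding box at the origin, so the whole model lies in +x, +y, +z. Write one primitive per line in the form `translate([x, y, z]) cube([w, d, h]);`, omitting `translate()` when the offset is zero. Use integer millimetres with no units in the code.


translate([0, 0, 399]) cube([482, 469, 28]);
cube([38, 38, 399]);
translate([444, 0, 0]) cube([38, 38, 399]);
translate([0, 431, 0]) cube([38, 38, 399]);
translate([444, 431, 0]) cube([38, 38, 399]);
translate([0, 435, 427]) cube([482, 34, 536]);


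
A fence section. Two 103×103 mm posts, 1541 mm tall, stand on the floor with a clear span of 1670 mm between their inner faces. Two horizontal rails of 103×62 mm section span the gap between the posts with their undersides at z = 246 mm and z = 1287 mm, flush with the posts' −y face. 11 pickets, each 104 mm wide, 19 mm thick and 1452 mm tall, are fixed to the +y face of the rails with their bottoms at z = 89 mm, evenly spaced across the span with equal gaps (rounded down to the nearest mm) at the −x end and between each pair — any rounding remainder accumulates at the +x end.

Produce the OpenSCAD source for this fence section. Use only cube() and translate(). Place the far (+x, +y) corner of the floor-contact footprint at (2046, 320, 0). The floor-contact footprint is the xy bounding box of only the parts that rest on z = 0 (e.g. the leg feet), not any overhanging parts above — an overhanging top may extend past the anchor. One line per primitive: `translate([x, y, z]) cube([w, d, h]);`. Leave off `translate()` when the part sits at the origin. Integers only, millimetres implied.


translate([170, 217, 0]) cube([103, 103, 1541]);
translate([1943, 217, 0]) cube([103, 103, 1541]);
translate([273, 217, 246]) cube([1670, 103, 62]);
translate([273, 217, 1287]) cube([1670, 103, 62]);
translate([316, 320, 89]) cube([104, 19, 1452]);
translate([463, 320, 89]) cube([104, 19, 1452]);
translate([610, 320, 89]) cube([104, 19, 1452]);
translate([757, 320, 89]) cube([104, 19, 1452]);
translate([904, 320, 89]) cube([104, 19, 1452]);
translate([1051, 320, 89]) cube([104, 19, 1452]);
translate([1198, 320, 89]) cube([104, 19, 1452]);
translate([1345, 320, 89]) cube([104, 19, 1452]);
translate([1492, 320, 89]) cube([104, 19, 1452]);
translate([1639, 320, 89]) cube([104, 19, 1452]);
translate([1786, 320, 89]) cube([104, 19, 1452]);


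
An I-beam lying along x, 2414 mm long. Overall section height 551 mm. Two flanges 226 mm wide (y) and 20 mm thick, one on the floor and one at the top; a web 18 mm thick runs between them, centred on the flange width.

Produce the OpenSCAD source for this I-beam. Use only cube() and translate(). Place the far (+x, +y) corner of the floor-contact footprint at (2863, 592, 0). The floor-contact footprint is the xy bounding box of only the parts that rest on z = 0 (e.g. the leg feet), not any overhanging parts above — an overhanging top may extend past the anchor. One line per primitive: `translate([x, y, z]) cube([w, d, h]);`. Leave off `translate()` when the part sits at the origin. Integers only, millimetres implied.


translate([449, 366, 0]) cube([2414, 226, 20]);
translate([449, 470, 20]) cube([2414, 18, 511]);
translate([449, 366, 531]) cube([2414, 226, 20]);


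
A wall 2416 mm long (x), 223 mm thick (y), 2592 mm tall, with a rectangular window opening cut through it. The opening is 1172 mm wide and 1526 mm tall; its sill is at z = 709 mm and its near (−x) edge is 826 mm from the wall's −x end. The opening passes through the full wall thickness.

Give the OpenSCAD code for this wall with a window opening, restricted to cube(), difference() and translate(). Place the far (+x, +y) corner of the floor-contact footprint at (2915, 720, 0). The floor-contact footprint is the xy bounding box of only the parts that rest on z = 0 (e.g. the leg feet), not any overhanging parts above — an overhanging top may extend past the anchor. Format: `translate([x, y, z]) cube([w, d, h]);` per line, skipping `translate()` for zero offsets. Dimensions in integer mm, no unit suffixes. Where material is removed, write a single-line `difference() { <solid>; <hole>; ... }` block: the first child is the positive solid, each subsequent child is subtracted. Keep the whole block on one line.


difference() { translate([499, 497, 0]) cube([2416, 223, 2592]); translate([1325, 497, 709]) cube([1172, 223, 1526]); }


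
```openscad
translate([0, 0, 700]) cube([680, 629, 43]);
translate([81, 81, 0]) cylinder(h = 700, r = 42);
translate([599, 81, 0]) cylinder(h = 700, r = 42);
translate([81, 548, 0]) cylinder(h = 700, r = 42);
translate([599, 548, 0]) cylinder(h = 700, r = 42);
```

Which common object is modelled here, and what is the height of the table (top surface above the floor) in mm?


A table. The table height is 743 mm.

A 680×629×43 slab sits at z = 700 on four Ø84 mm round legs — a table. The top surface is at 700 + 43 = 743 mm.


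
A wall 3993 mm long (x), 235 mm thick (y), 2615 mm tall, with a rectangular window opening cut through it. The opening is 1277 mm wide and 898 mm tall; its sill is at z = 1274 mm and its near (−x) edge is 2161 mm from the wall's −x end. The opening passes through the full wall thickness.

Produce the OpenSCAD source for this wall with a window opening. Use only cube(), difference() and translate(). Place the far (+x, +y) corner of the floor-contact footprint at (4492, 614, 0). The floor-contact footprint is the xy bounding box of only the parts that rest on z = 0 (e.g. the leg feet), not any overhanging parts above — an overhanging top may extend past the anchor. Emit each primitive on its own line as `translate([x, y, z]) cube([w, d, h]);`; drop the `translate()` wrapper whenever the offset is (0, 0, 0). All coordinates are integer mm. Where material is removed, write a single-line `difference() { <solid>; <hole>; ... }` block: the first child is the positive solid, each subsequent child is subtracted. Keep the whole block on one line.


difference() { translate([499, 379, 0]) cube([3993, 235, 2615]); translate([2660, 379, 1274]) cube([1277, 235, 898]); }


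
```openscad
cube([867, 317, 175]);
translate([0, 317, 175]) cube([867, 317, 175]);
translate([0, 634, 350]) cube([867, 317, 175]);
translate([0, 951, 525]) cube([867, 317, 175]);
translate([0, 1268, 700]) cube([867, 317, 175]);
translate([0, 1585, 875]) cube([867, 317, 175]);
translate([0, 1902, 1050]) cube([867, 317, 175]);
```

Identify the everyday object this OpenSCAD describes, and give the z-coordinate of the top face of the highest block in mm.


A staircase. The total rise is 1225 mm.

7 identical blocks, each offset up and back from the previous — a staircase. Each step is 175 mm tall and there are 7 of them, so the total rise is 7 × 175 = 1225 mm.


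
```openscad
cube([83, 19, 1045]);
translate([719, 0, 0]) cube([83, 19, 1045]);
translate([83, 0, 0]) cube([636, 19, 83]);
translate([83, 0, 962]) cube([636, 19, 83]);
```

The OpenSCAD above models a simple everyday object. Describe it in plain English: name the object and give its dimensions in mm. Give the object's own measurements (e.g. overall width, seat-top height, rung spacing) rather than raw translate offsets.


A rectangular picture frame lying in the x–z plane (depth along y). The opening is 636 mm wide (x) by 879 mm tall (z), surrounded by a border 83 mm wide on all four sides. The frame is 19 mm deep and is made of two full-height vertical stiles with two horizontal rails fitted between them.


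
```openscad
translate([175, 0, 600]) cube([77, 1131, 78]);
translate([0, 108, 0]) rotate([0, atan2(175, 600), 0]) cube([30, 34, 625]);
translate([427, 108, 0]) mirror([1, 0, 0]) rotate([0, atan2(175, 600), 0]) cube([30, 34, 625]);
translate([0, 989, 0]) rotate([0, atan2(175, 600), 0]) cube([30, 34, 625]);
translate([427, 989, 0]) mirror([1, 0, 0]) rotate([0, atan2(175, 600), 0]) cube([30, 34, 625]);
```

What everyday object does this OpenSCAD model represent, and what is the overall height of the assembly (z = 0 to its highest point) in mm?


A sawhorse. The overall height is 678 mm.

A beam across two mirrored pairs of raked legs — a sawhorse. The beam's underside is at z = 600 (matching the legs' vertical rise in atan2(175, 600)) and the beam is 78 mm tall, so its top is at 600 + 78 = 678 mm. The raked legs top out at the beam's underside, so that is the highest point.


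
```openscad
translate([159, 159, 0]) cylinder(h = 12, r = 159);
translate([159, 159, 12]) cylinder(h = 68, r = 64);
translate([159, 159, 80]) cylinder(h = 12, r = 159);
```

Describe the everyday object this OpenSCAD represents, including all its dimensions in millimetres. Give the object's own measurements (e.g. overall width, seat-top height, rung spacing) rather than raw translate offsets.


A spool: two coaxial disc flanges of radius 159 mm and thickness 12 mm, joined by a core cylinder of radius 64 mm and height 68 mm. The lower flange rests on z = 0 and the three cylinders share a vertical axis.


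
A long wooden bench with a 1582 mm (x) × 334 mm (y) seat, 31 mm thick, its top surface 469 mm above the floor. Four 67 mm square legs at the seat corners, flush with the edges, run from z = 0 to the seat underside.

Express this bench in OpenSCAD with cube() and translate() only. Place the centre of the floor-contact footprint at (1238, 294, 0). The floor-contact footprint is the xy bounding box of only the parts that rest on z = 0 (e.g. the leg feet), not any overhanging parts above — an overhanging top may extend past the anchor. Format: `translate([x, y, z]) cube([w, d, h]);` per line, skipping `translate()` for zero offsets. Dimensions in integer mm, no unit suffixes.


translate([447, 127, 438]) cube([1582, 334, 31]);
translate([447, 127, 0]) cube([67, 67, 438]);
translate([447, 394, 0]) cube([67, 67, 438]);
translate([1962, 127, 0]) cube([67, 67, 438]);
translate([1962, 394, 0]) cube([67, 67, 438]);


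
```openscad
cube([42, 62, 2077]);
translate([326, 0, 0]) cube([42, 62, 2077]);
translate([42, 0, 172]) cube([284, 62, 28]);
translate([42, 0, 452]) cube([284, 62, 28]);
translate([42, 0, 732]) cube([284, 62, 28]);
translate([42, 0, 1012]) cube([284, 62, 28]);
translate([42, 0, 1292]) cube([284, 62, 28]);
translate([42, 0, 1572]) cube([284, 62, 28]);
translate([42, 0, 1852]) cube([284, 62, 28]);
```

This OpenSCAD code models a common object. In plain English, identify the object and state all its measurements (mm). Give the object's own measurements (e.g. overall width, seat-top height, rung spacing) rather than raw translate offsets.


A straight ladder. Two 42×62 mm vertical rails, 2077 mm tall, stand 368 mm apart (outside-to-outside) with their front faces coplanar on the −y side. 7 rungs, each 62 mm deep and 28 mm tall, span between the inner faces of the rails, front faces flush with the rails. The lowest rung's underside is at z = 172 mm and rungs are spaced 280 mm apart (underside to underside).


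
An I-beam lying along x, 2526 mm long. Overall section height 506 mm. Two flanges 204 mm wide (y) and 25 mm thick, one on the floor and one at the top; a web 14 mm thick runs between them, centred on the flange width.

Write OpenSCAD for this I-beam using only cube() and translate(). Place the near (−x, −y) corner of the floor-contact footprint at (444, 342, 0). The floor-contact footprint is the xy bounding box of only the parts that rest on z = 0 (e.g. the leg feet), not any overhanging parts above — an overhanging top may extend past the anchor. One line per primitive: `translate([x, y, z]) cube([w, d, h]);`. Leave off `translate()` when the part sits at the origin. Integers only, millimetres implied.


translate([444, 342, 0]) cube([2526, 204, 25]);
translate([444, 437, 25]) cube([2526, 14, 456]);
translate([444, 342, 481]) cube([2526, 204, 25]);


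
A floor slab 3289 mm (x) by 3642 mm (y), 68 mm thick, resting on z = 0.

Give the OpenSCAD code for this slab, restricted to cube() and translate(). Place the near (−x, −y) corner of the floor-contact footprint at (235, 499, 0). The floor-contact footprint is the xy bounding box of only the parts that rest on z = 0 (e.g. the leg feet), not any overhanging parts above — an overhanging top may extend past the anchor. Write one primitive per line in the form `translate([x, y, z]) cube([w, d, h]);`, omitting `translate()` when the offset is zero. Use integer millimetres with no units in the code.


translate([235, 499, 0]) cube([3289, 3642, 68]);


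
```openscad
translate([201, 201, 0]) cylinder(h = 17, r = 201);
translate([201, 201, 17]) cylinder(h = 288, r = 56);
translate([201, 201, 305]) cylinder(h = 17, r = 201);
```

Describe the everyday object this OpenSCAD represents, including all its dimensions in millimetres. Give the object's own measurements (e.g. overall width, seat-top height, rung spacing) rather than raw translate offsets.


A spool: two coaxial disc flanges of radius 201 mm and thickness 17 mm, joined by a core cylinder of radius 56 mm and height 288 mm. The lower flange rests on z = 0 and the three cylinders share a vertical axis.


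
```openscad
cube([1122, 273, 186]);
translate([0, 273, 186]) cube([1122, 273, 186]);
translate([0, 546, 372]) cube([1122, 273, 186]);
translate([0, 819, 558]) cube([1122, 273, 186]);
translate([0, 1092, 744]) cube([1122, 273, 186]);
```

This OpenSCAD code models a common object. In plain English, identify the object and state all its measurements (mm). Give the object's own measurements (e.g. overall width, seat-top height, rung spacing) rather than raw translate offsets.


A straight staircase of 5 solid steps. Each step is 1122 mm wide (x), 273 mm deep (y, the going) and 186 mm tall (the rise). The first step rests on the floor; each subsequent step sits one going further in +y and one rise higher in +z, directly behind and above the previous step with no overlap.


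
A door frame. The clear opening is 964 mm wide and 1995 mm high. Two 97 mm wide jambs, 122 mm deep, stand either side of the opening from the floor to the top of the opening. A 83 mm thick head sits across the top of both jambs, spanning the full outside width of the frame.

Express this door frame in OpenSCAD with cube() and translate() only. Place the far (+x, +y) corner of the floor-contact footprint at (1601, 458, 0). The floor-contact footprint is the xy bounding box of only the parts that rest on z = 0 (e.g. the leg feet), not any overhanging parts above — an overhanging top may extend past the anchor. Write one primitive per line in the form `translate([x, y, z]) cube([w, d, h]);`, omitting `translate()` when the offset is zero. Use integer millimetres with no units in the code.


translate([443, 336, 0]) cube([97, 122, 1995]);
translate([1504, 336, 0]) cube([97, 122, 1995]);
translate([443, 336, 1995]) cube([1158, 122, 83]);


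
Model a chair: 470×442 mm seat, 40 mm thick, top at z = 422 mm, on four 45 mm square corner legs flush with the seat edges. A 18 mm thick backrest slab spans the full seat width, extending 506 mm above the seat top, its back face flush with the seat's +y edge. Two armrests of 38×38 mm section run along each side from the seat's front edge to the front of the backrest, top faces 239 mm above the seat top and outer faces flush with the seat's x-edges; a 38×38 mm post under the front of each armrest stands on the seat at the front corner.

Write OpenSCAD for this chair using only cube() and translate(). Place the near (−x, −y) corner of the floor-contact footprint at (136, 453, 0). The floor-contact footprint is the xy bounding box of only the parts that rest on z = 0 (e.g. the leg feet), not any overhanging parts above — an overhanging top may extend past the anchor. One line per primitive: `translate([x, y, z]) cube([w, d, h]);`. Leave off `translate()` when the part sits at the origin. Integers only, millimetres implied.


translate([136, 453, 382]) cube([470, 442, 40]);
translate([136, 453, 0]) cube([45, 45, 382]);
translate([561, 453, 0]) cube([45, 45, 382]);
translate([136, 850, 0]) cube([45, 45, 382]);
translate([561, 850, 0]) cube([45, 45, 382]);
translate([136, 877, 422]) cube([470, 18, 506]);
translate([136, 453, 623]) cube([38, 424, 38]);
translate([568, 453, 623]) cube([38, 424, 38]);
translate([136, 453, 422]) cube([38, 38, 201]);
translate([568, 453, 422]) cube([38, 38, 201]);


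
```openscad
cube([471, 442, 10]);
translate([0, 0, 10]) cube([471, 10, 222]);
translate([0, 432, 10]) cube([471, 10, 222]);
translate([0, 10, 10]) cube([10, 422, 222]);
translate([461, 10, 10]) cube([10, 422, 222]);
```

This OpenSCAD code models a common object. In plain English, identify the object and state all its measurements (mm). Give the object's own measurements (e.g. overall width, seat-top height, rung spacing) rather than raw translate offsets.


An open-topped rectangular box: outside dimensions 471×442×232 mm, with a uniform wall and base thickness of 10 mm. The base is a full 471×442 slab on the floor; four walls sit on top of the base. The front and back walls (the −y and +y sides) span the full width; the two side walls fit between them.


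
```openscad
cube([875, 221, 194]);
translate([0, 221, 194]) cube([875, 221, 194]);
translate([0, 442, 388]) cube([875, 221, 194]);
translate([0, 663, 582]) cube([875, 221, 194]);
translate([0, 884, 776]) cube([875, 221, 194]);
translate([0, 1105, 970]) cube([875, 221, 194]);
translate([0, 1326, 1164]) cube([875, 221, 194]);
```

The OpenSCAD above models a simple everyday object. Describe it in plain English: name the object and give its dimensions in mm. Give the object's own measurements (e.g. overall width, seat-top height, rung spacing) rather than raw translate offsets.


A straight staircase of 7 solid steps. Each step is 875 mm wide (x), 221 mm deep (y, the going) and 194 mm tall (the rise). The first step rests on the floor; each subsequent step sits one going further in +y and one rise higher in +z, directly behind and above the previous step with no overlap.


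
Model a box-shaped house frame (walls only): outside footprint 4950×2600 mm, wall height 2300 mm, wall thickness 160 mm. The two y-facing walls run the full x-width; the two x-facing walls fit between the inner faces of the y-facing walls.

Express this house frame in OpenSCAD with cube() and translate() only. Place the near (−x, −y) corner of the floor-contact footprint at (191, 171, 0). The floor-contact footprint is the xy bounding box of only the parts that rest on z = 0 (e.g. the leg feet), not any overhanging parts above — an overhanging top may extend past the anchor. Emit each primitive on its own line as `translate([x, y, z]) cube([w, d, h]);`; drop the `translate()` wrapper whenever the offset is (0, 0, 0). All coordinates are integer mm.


translate([191, 171, 0]) cube([4950, 160, 2300]);
translate([191, 2611, 0]) cube([4950, 160, 2300]);
translate([191, 331, 0]) cube([160, 2280, 2300]);
translate([4981, 331, 0]) cube([160, 2280, 2300]);


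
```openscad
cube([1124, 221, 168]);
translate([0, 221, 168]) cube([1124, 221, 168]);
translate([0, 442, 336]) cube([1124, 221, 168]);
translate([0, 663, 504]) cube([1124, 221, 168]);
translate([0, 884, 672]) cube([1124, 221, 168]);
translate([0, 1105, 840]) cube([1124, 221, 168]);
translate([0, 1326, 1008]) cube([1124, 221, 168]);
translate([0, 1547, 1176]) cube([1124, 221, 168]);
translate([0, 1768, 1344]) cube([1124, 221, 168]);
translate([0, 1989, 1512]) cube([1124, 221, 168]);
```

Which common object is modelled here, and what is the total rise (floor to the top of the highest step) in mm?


A staircase. The total rise is 1680 mm.

10 identical blocks, each offset up and back from the previous — a staircase. Each step is 168 mm tall and there are 10 of them, so the total rise is 10 × 168 = 1680 mm.


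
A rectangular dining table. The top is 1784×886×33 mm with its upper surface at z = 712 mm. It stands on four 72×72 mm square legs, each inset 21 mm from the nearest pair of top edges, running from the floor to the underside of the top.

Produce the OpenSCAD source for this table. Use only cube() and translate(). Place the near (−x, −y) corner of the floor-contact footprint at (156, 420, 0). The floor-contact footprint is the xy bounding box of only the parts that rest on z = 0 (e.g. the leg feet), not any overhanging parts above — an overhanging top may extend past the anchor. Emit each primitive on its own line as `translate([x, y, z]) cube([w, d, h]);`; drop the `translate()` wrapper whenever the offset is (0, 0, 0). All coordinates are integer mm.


translate([135, 399, 679]) cube([1784, 886, 33]);
translate([156, 420, 0]) cube([72, 72, 679]);
translate([1826, 420, 0]) cube([72, 72, 679]);
translate([156, 1192, 0]) cube([72, 72, 679]);
translate([1826, 1192, 0]) cube([72, 72, 679]);


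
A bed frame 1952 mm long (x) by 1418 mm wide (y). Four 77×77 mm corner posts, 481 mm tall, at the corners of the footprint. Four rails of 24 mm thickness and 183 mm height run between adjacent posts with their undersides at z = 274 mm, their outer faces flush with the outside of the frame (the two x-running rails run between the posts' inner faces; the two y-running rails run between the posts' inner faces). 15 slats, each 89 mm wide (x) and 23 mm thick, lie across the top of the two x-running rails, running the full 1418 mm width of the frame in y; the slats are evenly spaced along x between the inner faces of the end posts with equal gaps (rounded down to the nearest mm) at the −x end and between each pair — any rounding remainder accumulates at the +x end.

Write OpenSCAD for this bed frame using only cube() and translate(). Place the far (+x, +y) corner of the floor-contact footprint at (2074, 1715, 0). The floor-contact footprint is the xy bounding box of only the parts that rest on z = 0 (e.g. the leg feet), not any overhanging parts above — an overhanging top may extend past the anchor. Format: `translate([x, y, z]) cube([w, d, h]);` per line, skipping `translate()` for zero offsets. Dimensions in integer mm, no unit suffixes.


translate([122, 297, 0]) cube([77, 77, 481]);
translate([122, 1638, 0]) cube([77, 77, 481]);
translate([1997, 297, 0]) cube([77, 77, 481]);
translate([1997, 1638, 0]) cube([77, 77, 481]);
translate([199, 297, 274]) cube([1798, 24, 183]);
translate([199, 1691, 274]) cube([1798, 24, 183]);
translate([122, 374, 274]) cube([24, 1264, 183]);
translate([2050, 374, 274]) cube([24, 1264, 183]);
translate([227, 297, 457]) cube([89, 1418, 23]);
translate([344, 297, 457]) cube([89, 1418, 23]);
translate([461, 297, 457]) cube([89, 1418, 23]);
translate([578, 297, 457]) cube([89, 1418, 23]);
translate([695, 297, 457]) cube([89, 1418, 23]);
translate([812, 297, 457]) cube([89, 1418, 23]);
translate([929, 297, 457]) cube([89, 1418, 23]);
translate([1046, 297, 457]) cube([89, 1418, 23]);
translate([1163, 297, 457]) cube([89, 1418, 23]);
translate([1280, 297, 457]) cube([89, 1418, 23]);
translate([1397, 297, 457]) cube([89, 1418, 23]);
translate([1514, 297, 457]) cube([89, 1418, 23]);
translate([1631, 297, 457]) cube([89, 1418, 23]);
translate([1748, 297, 457]) cube([89, 1418, 23]);
translate([1865, 297, 457]) cube([89, 1418, 23]);


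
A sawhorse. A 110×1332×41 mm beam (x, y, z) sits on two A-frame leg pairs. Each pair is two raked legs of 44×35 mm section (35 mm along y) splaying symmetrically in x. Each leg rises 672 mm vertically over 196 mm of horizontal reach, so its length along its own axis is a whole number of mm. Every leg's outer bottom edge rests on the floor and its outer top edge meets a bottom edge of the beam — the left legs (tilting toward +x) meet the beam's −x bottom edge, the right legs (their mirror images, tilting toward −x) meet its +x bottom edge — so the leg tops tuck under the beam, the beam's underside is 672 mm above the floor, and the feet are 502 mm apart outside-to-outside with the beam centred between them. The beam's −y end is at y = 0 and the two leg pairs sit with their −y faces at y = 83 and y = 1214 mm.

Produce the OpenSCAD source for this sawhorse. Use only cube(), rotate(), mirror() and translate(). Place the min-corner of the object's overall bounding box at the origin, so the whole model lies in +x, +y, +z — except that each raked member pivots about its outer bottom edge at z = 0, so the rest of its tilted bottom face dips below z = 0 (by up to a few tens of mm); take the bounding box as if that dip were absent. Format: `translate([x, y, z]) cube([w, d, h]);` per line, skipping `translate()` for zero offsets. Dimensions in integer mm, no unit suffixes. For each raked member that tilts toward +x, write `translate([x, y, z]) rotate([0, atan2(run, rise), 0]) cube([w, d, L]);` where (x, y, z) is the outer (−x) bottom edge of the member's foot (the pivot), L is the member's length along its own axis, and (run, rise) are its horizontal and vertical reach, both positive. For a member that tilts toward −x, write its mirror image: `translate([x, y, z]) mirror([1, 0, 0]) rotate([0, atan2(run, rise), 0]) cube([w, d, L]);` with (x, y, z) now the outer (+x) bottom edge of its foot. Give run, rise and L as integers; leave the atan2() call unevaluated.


translate([196, 0, 672]) cube([110, 1332, 41]);
translate([0, 83, 0]) rotate([0, atan2(196, 672), 0]) cube([44, 35, 700]);
translate([502, 83, 0]) mirror([1, 0, 0]) rotate([0, atan2(196, 672), 0]) cube([44, 35, 700]);
translate([0, 1214, 0]) rotate([0, atan2(196, 672), 0]) cube([44, 35, 700]);
translate([502, 1214, 0]) mirror([1, 0, 0]) rotate([0, atan2(196, 672), 0]) cube([44, 35, 700]);


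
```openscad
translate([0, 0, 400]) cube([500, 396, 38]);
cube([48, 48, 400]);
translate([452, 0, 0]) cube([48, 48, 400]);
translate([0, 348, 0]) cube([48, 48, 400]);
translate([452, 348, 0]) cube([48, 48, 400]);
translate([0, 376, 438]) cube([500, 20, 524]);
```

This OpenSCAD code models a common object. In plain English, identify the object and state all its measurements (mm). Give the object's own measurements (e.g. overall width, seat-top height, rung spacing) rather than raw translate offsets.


A chair. The seat is a 500×396×38 mm slab with its top at z = 438 mm, on four 48×48 mm corner legs (flush with the seat edges, standing on z = 0). A flat backrest 20 mm thick, 524 mm tall, spans the full seat width and rises from the seat top along its +y edge, rear face flush with the rear of the seat.


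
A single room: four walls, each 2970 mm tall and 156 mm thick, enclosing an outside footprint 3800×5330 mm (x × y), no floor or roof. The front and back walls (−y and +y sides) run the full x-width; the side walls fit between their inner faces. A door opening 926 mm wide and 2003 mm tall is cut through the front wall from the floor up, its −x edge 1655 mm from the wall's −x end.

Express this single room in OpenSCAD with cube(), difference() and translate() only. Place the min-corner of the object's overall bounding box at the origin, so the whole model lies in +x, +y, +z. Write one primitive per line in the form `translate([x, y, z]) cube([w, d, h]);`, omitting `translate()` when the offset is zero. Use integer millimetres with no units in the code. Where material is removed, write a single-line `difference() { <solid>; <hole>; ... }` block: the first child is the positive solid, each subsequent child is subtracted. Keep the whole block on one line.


difference() { cube([3800, 156, 2970]); translate([1655, 0, 0]) cube([926, 156, 2003]); }
translate([0, 5174, 0]) cube([3800, 156, 2970]);
translate([0, 156, 0]) cube([156, 5018, 2970]);
translate([3644, 156, 0]) cube([156, 5018, 2970]);


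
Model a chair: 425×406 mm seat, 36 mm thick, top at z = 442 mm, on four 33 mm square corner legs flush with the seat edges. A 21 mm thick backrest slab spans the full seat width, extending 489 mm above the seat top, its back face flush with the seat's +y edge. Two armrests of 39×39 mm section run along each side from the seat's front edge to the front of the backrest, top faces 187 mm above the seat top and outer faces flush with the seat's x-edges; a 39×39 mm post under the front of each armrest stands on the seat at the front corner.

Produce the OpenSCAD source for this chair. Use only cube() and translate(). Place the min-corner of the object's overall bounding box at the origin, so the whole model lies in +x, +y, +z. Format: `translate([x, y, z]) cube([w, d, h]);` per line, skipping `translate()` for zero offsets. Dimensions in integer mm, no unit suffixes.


translate([0, 0, 406]) cube([425, 406, 36]);
cube([33, 33, 406]);
translate([392, 0, 0]) cube([33, 33, 406]);
translate([0, 373, 0]) cube([33, 33, 406]);
translate([392, 373, 0]) cube([33, 33, 406]);
translate([0, 385, 442]) cube([425, 21, 489]);
translate([0, 0, 590]) cube([39, 385, 39]);
translate([386, 0, 590]) cube([39, 385, 39]);
translate([0, 0, 442]) cube([39, 39, 148]);
translate([386, 0, 442]) cube([39, 39, 148]);


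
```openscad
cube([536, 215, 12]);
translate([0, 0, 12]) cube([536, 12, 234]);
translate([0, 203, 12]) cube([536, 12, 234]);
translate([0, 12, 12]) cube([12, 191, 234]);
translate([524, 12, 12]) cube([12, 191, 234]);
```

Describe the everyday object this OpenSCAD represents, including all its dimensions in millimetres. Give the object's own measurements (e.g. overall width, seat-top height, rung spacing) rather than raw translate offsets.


An open-topped rectangular box: outside dimensions 536×215×246 mm, with a uniform wall and base thickness of 12 mm. The base is a full 536×215 slab on the floor; four walls sit on top of the base. The front and back walls (the −y and +y sides) span the full width; the two side walls fit between them.


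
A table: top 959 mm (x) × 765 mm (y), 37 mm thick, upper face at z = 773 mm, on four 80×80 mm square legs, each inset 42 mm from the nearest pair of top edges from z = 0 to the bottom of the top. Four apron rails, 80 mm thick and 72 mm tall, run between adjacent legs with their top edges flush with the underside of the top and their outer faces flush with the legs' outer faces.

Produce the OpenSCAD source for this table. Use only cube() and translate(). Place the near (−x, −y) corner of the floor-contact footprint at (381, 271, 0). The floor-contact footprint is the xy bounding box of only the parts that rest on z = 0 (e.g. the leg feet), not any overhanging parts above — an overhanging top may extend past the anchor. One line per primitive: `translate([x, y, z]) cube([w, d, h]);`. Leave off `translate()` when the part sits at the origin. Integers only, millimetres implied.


translate([339, 229, 736]) cube([959, 765, 37]);
translate([381, 271, 0]) cube([80, 80, 736]);
translate([1176, 271, 0]) cube([80, 80, 736]);
translate([381, 872, 0]) cube([80, 80, 736]);
translate([1176, 872, 0]) cube([80, 80, 736]);
translate([461, 271, 664]) cube([715, 80, 72]);
translate([461, 872, 664]) cube([715, 80, 72]);
translate([381, 351, 664]) cube([80, 521, 72]);
translate([1176, 351, 664]) cube([80, 521, 72]);


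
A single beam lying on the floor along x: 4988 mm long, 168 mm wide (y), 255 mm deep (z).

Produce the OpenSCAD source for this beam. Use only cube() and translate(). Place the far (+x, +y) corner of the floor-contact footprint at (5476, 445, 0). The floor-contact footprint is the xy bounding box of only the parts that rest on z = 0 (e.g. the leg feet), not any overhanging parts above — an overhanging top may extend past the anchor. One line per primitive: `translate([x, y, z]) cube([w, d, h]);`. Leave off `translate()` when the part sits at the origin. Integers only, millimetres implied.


translate([488, 277, 0]) cube([4988, 168, 255]);


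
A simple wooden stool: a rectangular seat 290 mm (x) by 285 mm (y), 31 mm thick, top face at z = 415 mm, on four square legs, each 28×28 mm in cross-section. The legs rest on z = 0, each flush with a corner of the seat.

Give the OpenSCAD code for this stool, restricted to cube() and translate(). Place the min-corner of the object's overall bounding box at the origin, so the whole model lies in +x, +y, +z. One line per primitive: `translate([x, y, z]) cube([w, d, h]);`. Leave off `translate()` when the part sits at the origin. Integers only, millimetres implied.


translate([0, 0, 384]) cube([290, 285, 31]);
cube([28, 28, 384]);
translate([262, 0, 0]) cube([28, 28, 384]);
translate([0, 257, 0]) cube([28, 28, 384]);
translate([262, 257, 0]) cube([28, 28, 384]);
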